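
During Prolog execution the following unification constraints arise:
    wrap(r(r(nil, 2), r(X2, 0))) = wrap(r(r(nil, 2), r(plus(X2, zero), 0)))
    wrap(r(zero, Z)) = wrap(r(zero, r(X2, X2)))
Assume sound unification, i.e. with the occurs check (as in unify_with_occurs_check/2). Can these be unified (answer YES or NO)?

NO

Decompose wrap/1: r(r(nil, 2), r(X2, 0)) = r(r(nil, 2), r(plus(X2, zero), 0)).
Decompose r/2: r(nil, 2) = r(nil, 2),  r(X2, 0) = r(plus(X2, zero), 0).
Delete trivial equation r(nil, 2) = r(nil, 2).
Decompose r/2: X2 = plus(X2, zero),  0 = 0.
Occurs check fails: X2 occurs in plus(X2, zero); the equation X2 = plus(X2, zero) has no finite solution.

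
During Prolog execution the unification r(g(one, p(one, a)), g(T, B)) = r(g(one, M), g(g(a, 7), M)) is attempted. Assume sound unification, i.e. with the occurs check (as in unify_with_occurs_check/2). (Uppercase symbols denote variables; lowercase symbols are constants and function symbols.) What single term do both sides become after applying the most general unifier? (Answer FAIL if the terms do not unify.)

Decompose r/2: g(one, p(one, a)) = g(one, M),  g(T, B) = g(g(a, 7), M).
Decompose g/2: one = one,  p(one, a) = M.
Delete trivial equation one = one.
Bind M := p(one, a); substituting into the remaining equation gives: g(T, B) = g(g(a, 7), p(one, a)).
Decompose g/2: T = g(a, 7),  B = p(one, a).
Bind T := g(a, 7); no other remaining equation mentions T.
Bind B := p(one, a).
Applying the MGU to either side gives r(g(one, p(one, a)), g(g(a, 7), p(one, a))).

r(g(one, p(one, a)), g(g(a, 7), p(one, a)))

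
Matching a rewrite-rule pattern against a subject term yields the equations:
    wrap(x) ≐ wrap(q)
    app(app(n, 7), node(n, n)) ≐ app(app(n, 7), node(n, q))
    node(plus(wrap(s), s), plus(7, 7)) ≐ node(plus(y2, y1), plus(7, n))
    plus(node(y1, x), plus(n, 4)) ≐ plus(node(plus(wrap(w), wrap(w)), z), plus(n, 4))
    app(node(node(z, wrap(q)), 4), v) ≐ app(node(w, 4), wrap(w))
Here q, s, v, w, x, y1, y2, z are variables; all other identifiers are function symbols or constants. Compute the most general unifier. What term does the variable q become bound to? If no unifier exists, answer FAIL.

Decompose wrap/1: x ≐ q.
Bind x := q; substituting into the one remaining equation that mentions x gives: plus(node(y1, q), plus(n, 4)) ≐ plus(node(plus(wrap(w), wrap(w)), z), plus(n, 4)).
Decompose app/2: app(n, 7) ≐ app(n, 7),  node(n, n) ≐ node(n, q).
Delete trivial equation app(n, 7) ≐ app(n, 7).
Decompose node/2: n ≐ n,  n ≐ q.
Delete trivial equation n ≐ n.
Bind q := n; substituting into the 2 remaining equations that mention q gives: plus(node(y1, n), plus(n, 4)) ≐ plus(node(plus(wrap(w), wrap(w)), z), plus(n, 4)),  app(node(node(z, wrap(n)), 4), v) ≐ app(node(w, 4), wrap(w)). Substituting into the earlier binding gives x := n.
Decompose node/2: plus(wrap(s), s) ≐ plus(y2, y1),  plus(7, 7) ≐ plus(7, n).
Decompose plus/2: wrap(s) ≐ y2,  s ≐ y1.
Bind y2 := wrap(s); no other remaining equation mentions y2.
Bind s := y1; no other remaining equation mentions s. Substituting into the earlier binding gives y2 := wrap(y1).
Decompose plus/2: 7 ≐ 7,  7 ≐ n.
Delete trivial equation 7 ≐ 7.
Clash: constants 7 and n differ; no unifier exists.

FAIL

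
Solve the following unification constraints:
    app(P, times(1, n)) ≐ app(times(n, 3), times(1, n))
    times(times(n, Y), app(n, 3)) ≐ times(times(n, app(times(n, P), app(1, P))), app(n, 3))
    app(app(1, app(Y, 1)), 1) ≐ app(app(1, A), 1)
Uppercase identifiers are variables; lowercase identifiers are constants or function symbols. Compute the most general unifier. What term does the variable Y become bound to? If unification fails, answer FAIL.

Decompose app/2: P ≐ times(n, 3),  times(1, n) ≐ times(1, n).
Bind P := times(n, 3); substituting into the one remaining equation that mentions P gives: times(times(n, Y), app(n, 3)) ≐ times(times(n, app(times(n, times(n, 3)), app(1, times(n, 3)))), app(n, 3)).
Delete trivial equation times(1, n) ≐ times(1, n).
Decompose times/2: times(n, Y) ≐ times(n, app(times(n, times(n, 3)), app(1, times(n, 3)))),  app(n, 3) ≐ app(n, 3).
Decompose times/2: n ≐ n,  Y ≐ app(times(n, times(n, 3)), app(1, times(n, 3))).
Delete trivial equation n ≐ n.
Bind Y := app(times(n, times(n, 3)), app(1, times(n, 3))); substituting into the one remaining equation that mentions Y gives: app(app(1, app(app(times(n, times(n, 3)), app(1, times(n, 3))), 1)), 1) ≐ app(app(1, A), 1).
Delete trivial equation app(n, 3) ≐ app(n, 3).
Decompose app/2: app(1, app(app(times(n, times(n, 3)), app(1, times(n, 3))), 1)) ≐ app(1, A),  1 ≐ 1.
Decompose app/2: 1 ≐ 1,  app(app(times(n, times(n, 3)), app(1, times(n, 3))), 1) ≐ A.
Delete trivial equation 1 ≐ 1.
Bind A := app(app(times(n, times(n, 3)), app(1, times(n, 3))), 1); no other remaining equation mentions A.
Delete trivial equation 1 ≐ 1.
MGU = { P ↦ times(n, 3), Y ↦ app(times(n, times(n, 3)), app(1, times(n, 3))), A ↦ app(app(times(n, times(n, 3)), app(1, times(n, 3))), 1) }, so Y ↦ app(times(n, times(n, 3)), app(1, times(n, 3))).

app(times(n, times(n, 3)), app(1, times(n, 3)))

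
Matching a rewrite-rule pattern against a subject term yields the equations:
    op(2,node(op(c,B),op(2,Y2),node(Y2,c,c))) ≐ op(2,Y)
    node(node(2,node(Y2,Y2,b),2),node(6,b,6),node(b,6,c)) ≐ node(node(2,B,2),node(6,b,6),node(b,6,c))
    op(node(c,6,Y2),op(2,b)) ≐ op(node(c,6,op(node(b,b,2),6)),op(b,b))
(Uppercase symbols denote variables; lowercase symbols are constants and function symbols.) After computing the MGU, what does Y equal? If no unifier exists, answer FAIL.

Decompose op/2: 2 ≐ 2,  node(op(c,B),op(2,Y2),node(Y2,c,c)) ≐ Y.
Delete trivial equation 2 ≐ 2.
Bind Y := node(op(c,B),op(2,Y2),node(Y2,c,c)); no other remaining equation mentions Y.
Decompose node/3: node(2,node(Y2,Y2,b),2) ≐ node(2,B,2),  node(6,b,6) ≐ node(6,b,6),  node(b,6,c) ≐ node(b,6,c).
Decompose node/3: 2 ≐ 2,  node(Y2,Y2,b) ≐ B,  2 ≐ 2.
Delete trivial equation 2 ≐ 2.
Bind B := node(Y2,Y2,b); no other remaining equation mentions B. Substituting into the earlier binding gives Y := node(op(c,node(Y2,Y2,b)),op(2,Y2),node(Y2,c,c)).
Delete trivial equation 2 ≐ 2.
Delete trivial equation node(6,b,6) ≐ node(6,b,6).
Delete trivial equation node(b,6,c) ≐ node(b,6,c).
Decompose op/2: node(c,6,Y2) ≐ node(c,6,op(node(b,b,2),6)),  op(2,b) ≐ op(b,b).
Decompose node/3: c ≐ c,  6 ≐ 6,  Y2 ≐ op(node(b,b,2),6).
Delete trivial equation c ≐ c.
Delete trivial equation 6 ≐ 6.
Bind Y2 := op(node(b,b,2),6); no other remaining equation mentions Y2. Substituting into the earlier bindings gives Y := node(op(c,node(op(node(b,b,2),6),op(node(b,b,2),6),b)),op(2,op(node(b,b,2),6)),node(op(node(b,b,2),6),c,c)), B := node(op(node(b,b,2),6),op(node(b,b,2),6),b).
Decompose op/2: 2 ≐ b,  b ≐ b.
Clash: constants 2 and b differ; no unifier exists.

FAIL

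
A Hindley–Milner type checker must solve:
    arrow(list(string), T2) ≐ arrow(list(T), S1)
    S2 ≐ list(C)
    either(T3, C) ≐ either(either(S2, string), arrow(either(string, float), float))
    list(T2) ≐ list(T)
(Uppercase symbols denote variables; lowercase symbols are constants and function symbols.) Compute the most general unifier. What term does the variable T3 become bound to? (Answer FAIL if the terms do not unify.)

either(list(arrow(either(string, float), float)), string)

Decompose arrow/2: list(string) ≐ list(T),  T2 ≐ S1.
Decompose list/1: string ≐ T.
Bind T := string; substituting into the one remaining equation that mentions T gives: list(T2) ≐ list(string).
Bind T2 := S1; substituting into the one remaining equation that mentions T2 gives: list(S1) ≐ list(string).
Bind S2 := list(C); substituting into the one remaining equation that mentions S2 gives: either(T3, C) ≐ either(either(list(C), string), arrow(either(string, float), float)).
Decompose either/2: T3 ≐ either(list(C), string),  C ≐ arrow(either(string, float), float).
Bind T3 := either(list(C), string); no other remaining equation mentions T3.
Bind C := arrow(either(string, float), float); no other remaining equation mentions C. Substituting into the earlier bindings gives S2 := list(arrow(either(string, float), float)), T3 := either(list(arrow(either(string, float), float)), string).
Decompose list/1: S1 ≐ string.
Bind S1 := string. Substituting into the earlier binding gives T2 := string.
MGU = { T -> string, T2 -> string, S2 -> list(arrow(either(string, float), float)), T3 -> either(list(arrow(either(string, float), float)), string), C -> arrow(either(string, float), float), S1 -> string }, so T3 -> either(list(arrow(either(string, float), float)), string).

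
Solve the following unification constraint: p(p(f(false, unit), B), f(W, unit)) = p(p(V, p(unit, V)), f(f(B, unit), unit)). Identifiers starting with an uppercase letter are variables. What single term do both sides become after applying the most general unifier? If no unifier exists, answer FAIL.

p(p(f(false, unit), p(unit, f(false, unit))), f(f(p(unit, f(false, unit)), unit), unit))

Decompose p/2: p(f(false, unit), B) = p(V, p(unit, V)),  f(W, unit) = f(f(B, unit), unit).
Decompose p/2: f(false, unit) = V,  B = p(unit, V).
Bind V := f(false, unit); substituting into the one remaining equation that mentions V gives: B = p(unit, f(false, unit)).
Bind B := p(unit, f(false, unit)); substituting into the remaining equation gives: f(W, unit) = f(f(p(unit, f(false, unit)), unit), unit).
Decompose f/2: W = f(p(unit, f(false, unit)), unit),  unit = unit.
Bind W := f(p(unit, f(false, unit)), unit); no other remaining equation mentions W.
Delete trivial equation unit = unit.
Applying the MGU to either side gives p(p(f(false, unit), p(unit, f(false, unit))), f(f(p(unit, f(false, unit)), unit), unit)).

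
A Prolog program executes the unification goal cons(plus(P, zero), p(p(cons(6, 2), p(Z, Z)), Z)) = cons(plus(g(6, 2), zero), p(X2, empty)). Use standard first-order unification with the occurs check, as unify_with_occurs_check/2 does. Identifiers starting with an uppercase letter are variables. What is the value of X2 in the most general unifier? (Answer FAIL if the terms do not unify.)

Decompose cons/2: plus(P, zero) = plus(g(6, 2), zero),  p(p(cons(6, 2), p(Z, Z)), Z) = p(X2, empty).
Decompose plus/2: P = g(6, 2),  zero = zero.
Bind P := g(6, 2); no other remaining equation mentions P.
Delete trivial equation zero = zero.
Decompose p/2: p(cons(6, 2), p(Z, Z)) = X2,  Z = empty.
Bind X2 := p(cons(6, 2), p(Z, Z)); no other remaining equation mentions X2.
Bind Z := empty. Substituting into the earlier binding gives X2 := p(cons(6, 2), p(empty, empty)).
MGU = { P ↦ g(6, 2), X2 ↦ p(cons(6, 2), p(empty, empty)), Z ↦ empty }, so X2 ↦ p(cons(6, 2), p(empty, empty)).

p(cons(6, 2), p(empty, empty))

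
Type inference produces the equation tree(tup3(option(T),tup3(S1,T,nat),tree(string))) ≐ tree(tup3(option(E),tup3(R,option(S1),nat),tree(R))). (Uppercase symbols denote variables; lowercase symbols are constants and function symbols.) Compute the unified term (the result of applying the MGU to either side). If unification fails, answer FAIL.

Decompose tree/1: tup3(option(T),tup3(S1,T,nat),tree(string)) ≐ tup3(option(E),tup3(R,option(S1),nat),tree(R)).
Decompose tup3/3: option(T) ≐ option(E),  tup3(S1,T,nat) ≐ tup3(R,option(S1),nat),  tree(string) ≐ tree(R).
Decompose option/1: T ≐ E.
Bind T := E; substituting into the one remaining equation that mentions T gives: tup3(S1,E,nat) ≐ tup3(R,option(S1),nat).
Decompose tup3/3: S1 ≐ R,  E ≐ option(S1),  nat ≐ nat.
Bind S1 := R; substituting into the one remaining equation that mentions S1 gives: E ≐ option(R).
Bind E := option(R); no other remaining equation mentions E. Substituting into the earlier binding gives T := option(R).
Delete trivial equation nat ≐ nat.
Decompose tree/1: string ≐ R.
Bind R := string. Substituting into the earlier bindings gives T := option(string), S1 := string, E := option(string).
Applying the MGU to either side gives tree(tup3(option(option(string)),tup3(string,option(string),nat),tree(string))).

tree(tup3(option(option(string)),tup3(string,option(string),nat),tree(string)))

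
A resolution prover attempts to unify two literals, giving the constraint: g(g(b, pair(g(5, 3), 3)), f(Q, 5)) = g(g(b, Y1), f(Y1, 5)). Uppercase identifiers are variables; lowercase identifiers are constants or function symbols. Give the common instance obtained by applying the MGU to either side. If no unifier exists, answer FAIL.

Decompose g/2: g(b, pair(g(5, 3), 3)) = g(b, Y1),  f(Q, 5) = f(Y1, 5).
Decompose g/2: b = b,  pair(g(5, 3), 3) = Y1.
Delete trivial equation b = b.
Bind Y1 := pair(g(5, 3), 3); substituting into the remaining equation gives: f(Q, 5) = f(pair(g(5, 3), 3), 5).
Decompose f/2: Q = pair(g(5, 3), 3),  5 = 5.
Bind Q := pair(g(5, 3), 3); no other remaining equation mentions Q.
Delete trivial equation 5 = 5.
Applying the MGU to either side gives g(g(b, pair(g(5, 3), 3)), f(pair(g(5, 3), 3), 5)).

g(g(b, pair(g(5, 3), 3)), f(pair(g(5, 3), 3), 5))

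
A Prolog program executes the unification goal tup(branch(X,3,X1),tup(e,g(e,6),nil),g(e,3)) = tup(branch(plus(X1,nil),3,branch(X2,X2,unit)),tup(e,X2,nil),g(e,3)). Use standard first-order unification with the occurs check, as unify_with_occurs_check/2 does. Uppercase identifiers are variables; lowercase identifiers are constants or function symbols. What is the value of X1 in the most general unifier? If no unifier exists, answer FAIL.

Decompose tup/3: branch(X,3,X1) = branch(plus(X1,nil),3,branch(X2,X2,unit)),  tup(e,g(e,6),nil) = tup(e,X2,nil),  g(e,3) = g(e,3).
Decompose branch/3: X = plus(X1,nil),  3 = 3,  X1 = branch(X2,X2,unit).
Bind X := plus(X1,nil); no other remaining equation mentions X.
Delete trivial equation 3 = 3.
Bind X1 := branch(X2,X2,unit); no other remaining equation mentions X1. Substituting into the earlier binding gives X := plus(branch(X2,X2,unit),nil).
Decompose tup/3: e = e,  g(e,6) = X2,  nil = nil.
Delete trivial equation e = e.
Bind X2 := g(e,6); no other remaining equation mentions X2. Substituting into the earlier bindings gives X := plus(branch(g(e,6),g(e,6),unit),nil), X1 := branch(g(e,6),g(e,6),unit).
Delete trivial equation nil = nil.
Delete trivial equation g(e,3) = g(e,3).
MGU = { X -> plus(branch(g(e,6),g(e,6),unit),nil), X1 -> branch(g(e,6),g(e,6),unit), X2 -> g(e,6) }, so X1 -> branch(g(e,6),g(e,6),unit).

branch(g(e,6),g(e,6),unit)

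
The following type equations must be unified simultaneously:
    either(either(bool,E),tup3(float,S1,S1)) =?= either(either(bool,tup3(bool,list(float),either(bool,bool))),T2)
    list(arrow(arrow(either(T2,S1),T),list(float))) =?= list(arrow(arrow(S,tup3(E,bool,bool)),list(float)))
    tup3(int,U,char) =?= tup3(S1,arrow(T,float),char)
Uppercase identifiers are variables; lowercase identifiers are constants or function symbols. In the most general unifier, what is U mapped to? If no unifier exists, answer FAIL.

arrow(tup3(tup3(bool,list(float),either(bool,bool)),bool,bool),float)

Decompose either/2: either(bool,E) =?= either(bool,tup3(bool,list(float),either(bool,bool))),  tup3(float,S1,S1) =?= T2.
Decompose either/2: bool =?= bool,  E =?= tup3(bool,list(float),either(bool,bool)).
Delete trivial equation bool =?= bool.
Bind E := tup3(bool,list(float),either(bool,bool)); substituting into the one remaining equation that mentions E gives: list(arrow(arrow(either(T2,S1),T),list(float))) =?= list(arrow(arrow(S,tup3(tup3(bool,list(float),either(bool,bool)),bool,bool)),list(float))).
Bind T2 := tup3(float,S1,S1); substituting into the one remaining equation that mentions T2 gives: list(arrow(arrow(either(tup3(float,S1,S1),S1),T),list(float))) =?= list(arrow(arrow(S,tup3(tup3(bool,list(float),either(bool,bool)),bool,bool)),list(float))).
Decompose list/1: arrow(arrow(either(tup3(float,S1,S1),S1),T),list(float)) =?= arrow(arrow(S,tup3(tup3(bool,list(float),either(bool,bool)),bool,bool)),list(float)).
Decompose arrow/2: arrow(either(tup3(float,S1,S1),S1),T) =?= arrow(S,tup3(tup3(bool,list(float),either(bool,bool)),bool,bool)),  list(float) =?= list(float).
Decompose arrow/2: either(tup3(float,S1,S1),S1) =?= S,  T =?= tup3(tup3(bool,list(float),either(bool,bool)),bool,bool).
Bind S := either(tup3(float,S1,S1),S1); no other remaining equation mentions S.
Bind T := tup3(tup3(bool,list(float),either(bool,bool)),bool,bool); substituting into the one remaining equation that mentions T gives: tup3(int,U,char) =?= tup3(S1,arrow(tup3(tup3(bool,list(float),either(bool,bool)),bool,bool),float),char).
Delete trivial equation list(float) =?= list(float).
Decompose tup3/3: int =?= S1,  U =?= arrow(tup3(tup3(bool,list(float),either(bool,bool)),bool,bool),float),  char =?= char.
Bind S1 := int; no other remaining equation mentions S1. Substituting into the earlier bindings gives T2 := tup3(float,int,int), S := either(tup3(float,int,int),int).
Bind U := arrow(tup3(tup3(bool,list(float),either(bool,bool)),bool,bool),float); no other remaining equation mentions U.
Delete trivial equation char =?= char.
MGU = { E -> tup3(bool,list(float),either(bool,bool)), T2 -> tup3(float,int,int), S -> either(tup3(float,int,int),int), T -> tup3(tup3(bool,list(float),either(bool,bool)),bool,bool), S1 -> int, U -> arrow(tup3(tup3(bool,list(float),either(bool,bool)),bool,bool),float) }, so U -> arrow(tup3(tup3(bool,list(float),either(bool,bool)),bool,bool),float).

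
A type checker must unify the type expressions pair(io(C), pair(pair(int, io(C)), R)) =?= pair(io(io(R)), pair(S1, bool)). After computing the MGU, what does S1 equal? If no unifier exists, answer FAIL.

pair(int, io(io(bool)))

Decompose pair/2: io(C) =?= io(io(R)),  pair(pair(int, io(C)), R) =?= pair(S1, bool).
Decompose io/1: C =?= io(R).
Bind C := io(R); substituting into the remaining equation gives: pair(pair(int, io(io(R))), R) =?= pair(S1, bool).
Decompose pair/2: pair(int, io(io(R))) =?= S1,  R =?= bool.
Bind S1 := pair(int, io(io(R))); no other remaining equation mentions S1.
Bind R := bool. Substituting into the earlier bindings gives C := io(bool), S1 := pair(int, io(io(bool))).
MGU = { C ↦ io(bool), S1 ↦ pair(int, io(io(bool))), R ↦ bool }, so S1 ↦ pair(int, io(io(bool))).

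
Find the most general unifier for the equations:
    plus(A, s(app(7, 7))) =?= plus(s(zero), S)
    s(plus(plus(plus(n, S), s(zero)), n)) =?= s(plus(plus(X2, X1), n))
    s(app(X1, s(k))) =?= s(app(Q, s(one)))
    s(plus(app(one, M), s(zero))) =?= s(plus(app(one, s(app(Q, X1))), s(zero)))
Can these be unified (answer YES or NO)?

Decompose plus/2: A =?= s(zero),  s(app(7, 7)) =?= S.
Bind A := s(zero); no other remaining equation mentions A.
Bind S := s(app(7, 7)); substituting into the one remaining equation that mentions S gives: s(plus(plus(plus(n, s(app(7, 7))), s(zero)), n)) =?= s(plus(plus(X2, X1), n)).
Decompose s/1: plus(plus(plus(n, s(app(7, 7))), s(zero)), n) =?= plus(plus(X2, X1), n).
Decompose plus/2: plus(plus(n, s(app(7, 7))), s(zero)) =?= plus(X2, X1),  n =?= n.
Decompose plus/2: plus(n, s(app(7, 7))) =?= X2,  s(zero) =?= X1.
Bind X2 := plus(n, s(app(7, 7))); no other remaining equation mentions X2.
Bind X1 := s(zero); substituting into the 2 remaining equations that mention X1 gives: s(app(s(zero), s(k))) =?= s(app(Q, s(one))),  s(plus(app(one, M), s(zero))) =?= s(plus(app(one, s(app(Q, s(zero)))), s(zero))).
Delete trivial equation n =?= n.
Decompose s/1: app(s(zero), s(k)) =?= app(Q, s(one)).
Decompose app/2: s(zero) =?= Q,  s(k) =?= s(one).
Bind Q := s(zero); substituting into the one remaining equation that mentions Q gives: s(plus(app(one, M), s(zero))) =?= s(plus(app(one, s(app(s(zero), s(zero)))), s(zero))).
Decompose s/1: k =?= one.
Clash: constants k and one differ; no unifier exists.

NO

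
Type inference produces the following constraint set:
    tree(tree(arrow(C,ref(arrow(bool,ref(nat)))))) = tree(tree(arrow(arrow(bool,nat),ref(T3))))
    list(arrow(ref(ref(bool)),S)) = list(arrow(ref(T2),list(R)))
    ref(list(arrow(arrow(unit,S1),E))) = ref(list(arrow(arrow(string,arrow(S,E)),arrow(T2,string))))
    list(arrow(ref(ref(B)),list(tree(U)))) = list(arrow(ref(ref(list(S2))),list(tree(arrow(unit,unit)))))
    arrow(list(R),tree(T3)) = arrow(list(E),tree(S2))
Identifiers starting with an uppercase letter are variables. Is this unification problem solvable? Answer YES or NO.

NO

Decompose tree/1: tree(arrow(C,ref(arrow(bool,ref(nat))))) = tree(arrow(arrow(bool,nat),ref(T3))).
Decompose tree/1: arrow(C,ref(arrow(bool,ref(nat)))) = arrow(arrow(bool,nat),ref(T3)).
Decompose arrow/2: C = arrow(bool,nat),  ref(arrow(bool,ref(nat))) = ref(T3).
Bind C := arrow(bool,nat); no other remaining equation mentions C.
Decompose ref/1: arrow(bool,ref(nat)) = T3.
Bind T3 := arrow(bool,ref(nat)); substituting into the one remaining equation that mentions T3 gives: arrow(list(R),tree(arrow(bool,ref(nat)))) = arrow(list(E),tree(S2)).
Decompose list/1: arrow(ref(ref(bool)),S) = arrow(ref(T2),list(R)).
Decompose arrow/2: ref(ref(bool)) = ref(T2),  S = list(R).
Decompose ref/1: ref(bool) = T2.
Bind T2 := ref(bool); substituting into the one remaining equation that mentions T2 gives: ref(list(arrow(arrow(unit,S1),E))) = ref(list(arrow(arrow(string,arrow(S,E)),arrow(ref(bool),string)))).
Bind S := list(R); substituting into the one remaining equation that mentions S gives: ref(list(arrow(arrow(unit,S1),E))) = ref(list(arrow(arrow(string,arrow(list(R),E)),arrow(ref(bool),string)))).
Decompose ref/1: list(arrow(arrow(unit,S1),E)) = list(arrow(arrow(string,arrow(list(R),E)),arrow(ref(bool),string))).
Decompose list/1: arrow(arrow(unit,S1),E) = arrow(arrow(string,arrow(list(R),E)),arrow(ref(bool),string)).
Decompose arrow/2: arrow(unit,S1) = arrow(string,arrow(list(R),E)),  E = arrow(ref(bool),string).
Decompose arrow/2: unit = string,  S1 = arrow(list(R),E).
Clash: constants unit and string differ; no unifier exists.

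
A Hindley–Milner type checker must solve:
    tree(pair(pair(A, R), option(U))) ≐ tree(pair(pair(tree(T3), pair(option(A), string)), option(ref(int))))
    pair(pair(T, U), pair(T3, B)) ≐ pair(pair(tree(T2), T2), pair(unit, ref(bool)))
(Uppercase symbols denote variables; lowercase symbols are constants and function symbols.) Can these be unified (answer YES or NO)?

Decompose tree/1: pair(pair(A, R), option(U)) ≐ pair(pair(tree(T3), pair(option(A), string)), option(ref(int))).
Decompose pair/2: pair(A, R) ≐ pair(tree(T3), pair(option(A), string)),  option(U) ≐ option(ref(int)).
Decompose pair/2: A ≐ tree(T3),  R ≐ pair(option(A), string).
Bind A := tree(T3); substituting into the one remaining equation that mentions A gives: R ≐ pair(option(tree(T3)), string).
Bind R := pair(option(tree(T3)), string); no other remaining equation mentions R.
Decompose option/1: U ≐ ref(int).
Bind U := ref(int); substituting into the remaining equation gives: pair(pair(T, ref(int)), pair(T3, B)) ≐ pair(pair(tree(T2), T2), pair(unit, ref(bool))).
Decompose pair/2: pair(T, ref(int)) ≐ pair(tree(T2), T2),  pair(T3, B) ≐ pair(unit, ref(bool)).
Decompose pair/2: T ≐ tree(T2),  ref(int) ≐ T2.
Bind T := tree(T2); no other remaining equation mentions T.
Bind T2 := ref(int); no other remaining equation mentions T2. Substituting into the earlier binding gives T := tree(ref(int)).
Decompose pair/2: T3 ≐ unit,  B ≐ ref(bool).
Bind T3 := unit; no other remaining equation mentions T3. Substituting into the earlier bindings gives A := tree(unit), R := pair(option(tree(unit)), string).
Bind B := ref(bool).
No equations remain and no clash or occurs-check failure arose, so a unifier exists.

YES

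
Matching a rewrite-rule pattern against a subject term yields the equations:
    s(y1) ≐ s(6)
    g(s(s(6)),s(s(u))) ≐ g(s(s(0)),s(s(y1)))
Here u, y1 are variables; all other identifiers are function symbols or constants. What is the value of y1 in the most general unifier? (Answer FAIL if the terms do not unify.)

Decompose s/1: y1 ≐ 6.
Bind y1 := 6; substituting into the remaining equation gives: g(s(s(6)),s(s(u))) ≐ g(s(s(0)),s(s(6))).
Decompose g/2: s(s(6)) ≐ s(s(0)),  s(s(u)) ≐ s(s(6)).
Decompose s/1: s(6) ≐ s(0).
Decompose s/1: 6 ≐ 0.
Clash: constants 6 and 0 differ; no unifier exists.

FAIL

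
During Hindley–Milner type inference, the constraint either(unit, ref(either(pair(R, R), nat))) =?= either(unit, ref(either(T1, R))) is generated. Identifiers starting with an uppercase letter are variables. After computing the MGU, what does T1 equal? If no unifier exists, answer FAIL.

Decompose either/2: unit =?= unit,  ref(either(pair(R, R), nat)) =?= ref(either(T1, R)).
Delete trivial equation unit =?= unit.
Decompose ref/1: either(pair(R, R), nat) =?= either(T1, R).
Decompose either/2: pair(R, R) =?= T1,  nat =?= R.
Bind T1 := pair(R, R); no other remaining equation mentions T1.
Bind R := nat. Substituting into the earlier binding gives T1 := pair(nat, nat).
MGU = { T1 := pair(nat, nat), R := nat }, so T1 := pair(nat, nat).

pair(nat, nat)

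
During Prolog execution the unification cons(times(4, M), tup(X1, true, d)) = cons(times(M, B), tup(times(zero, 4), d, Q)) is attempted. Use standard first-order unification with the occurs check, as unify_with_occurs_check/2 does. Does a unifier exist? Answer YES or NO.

Decompose cons/2: times(4, M) = times(M, B),  tup(X1, true, d) = tup(times(zero, 4), d, Q).
Decompose times/2: 4 = M,  M = B.
Bind M := 4; substituting into the one remaining equation that mentions M gives: 4 = B.
Bind B := 4; no other remaining equation mentions B.
Decompose tup/3: X1 = times(zero, 4),  true = d,  d = Q.
Bind X1 := times(zero, 4); no other remaining equation mentions X1.
Clash: constants true and d differ; no unifier exists.

NO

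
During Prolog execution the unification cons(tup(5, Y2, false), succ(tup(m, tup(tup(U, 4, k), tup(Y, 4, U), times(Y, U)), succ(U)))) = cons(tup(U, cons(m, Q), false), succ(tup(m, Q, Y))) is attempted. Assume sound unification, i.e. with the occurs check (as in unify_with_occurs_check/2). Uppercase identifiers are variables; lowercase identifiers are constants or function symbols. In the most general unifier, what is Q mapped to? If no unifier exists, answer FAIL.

tup(tup(5, 4, k), tup(succ(5), 4, 5), times(succ(5), 5))

Decompose cons/2: tup(5, Y2, false) = tup(U, cons(m, Q), false),  succ(tup(m, tup(tup(U, 4, k), tup(Y, 4, U), times(Y, U)), succ(U))) = succ(tup(m, Q, Y)).
Decompose tup/3: 5 = U,  Y2 = cons(m, Q),  false = false.
Bind U := 5; substituting into the one remaining equation that mentions U gives: succ(tup(m, tup(tup(5, 4, k), tup(Y, 4, 5), times(Y, 5)), succ(5))) = succ(tup(m, Q, Y)).
Bind Y2 := cons(m, Q); no other remaining equation mentions Y2.
Delete trivial equation false = false.
Decompose succ/1: tup(m, tup(tup(5, 4, k), tup(Y, 4, 5), times(Y, 5)), succ(5)) = tup(m, Q, Y).
Decompose tup/3: m = m,  tup(tup(5, 4, k), tup(Y, 4, 5), times(Y, 5)) = Q,  succ(5) = Y.
Delete trivial equation m = m.
Bind Q := tup(tup(5, 4, k), tup(Y, 4, 5), times(Y, 5)); no other remaining equation mentions Q. Substituting into the earlier binding gives Y2 := cons(m, tup(tup(5, 4, k), tup(Y, 4, 5), times(Y, 5))).
Bind Y := succ(5). Substituting into the earlier bindings gives Y2 := cons(m, tup(tup(5, 4, k), tup(succ(5), 4, 5), times(succ(5), 5))), Q := tup(tup(5, 4, k), tup(succ(5), 4, 5), times(succ(5), 5)).
MGU = { U -> 5, Y2 -> cons(m, tup(tup(5, 4, k), tup(succ(5), 4, 5), times(succ(5), 5))), Q -> tup(tup(5, 4, k), tup(succ(5), 4, 5), times(succ(5), 5)), Y -> succ(5) }, so Q -> tup(tup(5, 4, k), tup(succ(5), 4, 5), times(succ(5), 5)).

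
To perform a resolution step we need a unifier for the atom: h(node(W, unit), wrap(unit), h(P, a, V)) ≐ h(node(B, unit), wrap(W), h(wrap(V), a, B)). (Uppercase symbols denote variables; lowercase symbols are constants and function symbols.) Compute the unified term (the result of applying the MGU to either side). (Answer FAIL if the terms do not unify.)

Decompose h/3: node(W, unit) ≐ node(B, unit),  wrap(unit) ≐ wrap(W),  h(P, a, V) ≐ h(wrap(V), a, B).
Decompose node/2: W ≐ B,  unit ≐ unit.
Bind W := B; substituting into the one remaining equation that mentions W gives: wrap(unit) ≐ wrap(B).
Delete trivial equation unit ≐ unit.
Decompose wrap/1: unit ≐ B.
Bind B := unit; substituting into the remaining equation gives: h(P, a, V) ≐ h(wrap(V), a, unit). Substituting into the earlier binding gives W := unit.
Decompose h/3: P ≐ wrap(V),  a ≐ a,  V ≐ unit.
Bind P := wrap(V); no other remaining equation mentions P.
Delete trivial equation a ≐ a.
Bind V := unit. Substituting into the earlier binding gives P := wrap(unit).
Applying the MGU to either side gives h(node(unit, unit), wrap(unit), h(wrap(unit), a, unit)).

h(node(unit, unit), wrap(unit), h(wrap(unit), a, unit))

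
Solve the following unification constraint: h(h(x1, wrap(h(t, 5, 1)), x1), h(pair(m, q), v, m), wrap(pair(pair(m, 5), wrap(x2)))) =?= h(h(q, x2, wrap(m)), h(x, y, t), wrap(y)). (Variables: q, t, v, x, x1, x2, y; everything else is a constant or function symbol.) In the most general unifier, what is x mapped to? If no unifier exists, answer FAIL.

Decompose h/3: h(x1, wrap(h(t, 5, 1)), x1) =?= h(q, x2, wrap(m)),  h(pair(m, q), v, m) =?= h(x, y, t),  wrap(pair(pair(m, 5), wrap(x2))) =?= wrap(y).
Decompose h/3: x1 =?= q,  wrap(h(t, 5, 1)) =?= x2,  x1 =?= wrap(m).
Bind x1 := q; substituting into the one remaining equation that mentions x1 gives: q =?= wrap(m).
Bind x2 := wrap(h(t, 5, 1)); substituting into the one remaining equation that mentions x2 gives: wrap(pair(pair(m, 5), wrap(wrap(h(t, 5, 1))))) =?= wrap(y).
Bind q := wrap(m); substituting into the one remaining equation that mentions q gives: h(pair(m, wrap(m)), v, m) =?= h(x, y, t). Substituting into the earlier binding gives x1 := wrap(m).
Decompose h/3: pair(m, wrap(m)) =?= x,  v =?= y,  m =?= t.
Bind x := pair(m, wrap(m)); no other remaining equation mentions x.
Bind v := y; no other remaining equation mentions v.
Bind t := m; substituting into the remaining equation gives: wrap(pair(pair(m, 5), wrap(wrap(h(m, 5, 1))))) =?= wrap(y). Substituting into the earlier binding gives x2 := wrap(h(m, 5, 1)).
Decompose wrap/1: pair(pair(m, 5), wrap(wrap(h(m, 5, 1)))) =?= y.
Bind y := pair(pair(m, 5), wrap(wrap(h(m, 5, 1)))). Substituting into the earlier binding gives v := pair(pair(m, 5), wrap(wrap(h(m, 5, 1)))).
MGU = { x1 -> wrap(m), x2 -> wrap(h(m, 5, 1)), q -> wrap(m), x -> pair(m, wrap(m)), v -> pair(pair(m, 5), wrap(wrap(h(m, 5, 1)))), t -> m, y -> pair(pair(m, 5), wrap(wrap(h(m, 5, 1)))) }, so x -> pair(m, wrap(m)).

pair(m, wrap(m))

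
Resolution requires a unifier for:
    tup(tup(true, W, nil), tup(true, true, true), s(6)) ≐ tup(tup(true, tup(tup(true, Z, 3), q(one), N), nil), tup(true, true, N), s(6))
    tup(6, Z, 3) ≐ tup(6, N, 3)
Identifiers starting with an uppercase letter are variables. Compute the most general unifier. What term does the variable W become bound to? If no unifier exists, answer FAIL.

Decompose tup/3: tup(true, W, nil) ≐ tup(true, tup(tup(true, Z, 3), q(one), N), nil),  tup(true, true, true) ≐ tup(true, true, N),  s(6) ≐ s(6).
Decompose tup/3: true ≐ true,  W ≐ tup(tup(true, Z, 3), q(one), N),  nil ≐ nil.
Delete trivial equation true ≐ true.
Bind W := tup(tup(true, Z, 3), q(one), N); no other remaining equation mentions W.
Delete trivial equation nil ≐ nil.
Decompose tup/3: true ≐ true,  true ≐ true,  true ≐ N.
Delete trivial equation true ≐ true.
Delete trivial equation true ≐ true.
Bind N := true; substituting into the one remaining equation that mentions N gives: tup(6, Z, 3) ≐ tup(6, true, 3). Substituting into the earlier binding gives W := tup(tup(true, Z, 3), q(one), true).
Delete trivial equation s(6) ≐ s(6).
Decompose tup/3: 6 ≐ 6,  Z ≐ true,  3 ≐ 3.
Delete trivial equation 6 ≐ 6.
Bind Z := true; no other remaining equation mentions Z. Substituting into the earlier binding gives W := tup(tup(true, true, 3), q(one), true).
Delete trivial equation 3 ≐ 3.
MGU = { W := tup(tup(true, true, 3), q(one), true), N := true, Z := true }, so W := tup(tup(true, true, 3), q(one), true).

tup(tup(true, true, 3), q(one), true)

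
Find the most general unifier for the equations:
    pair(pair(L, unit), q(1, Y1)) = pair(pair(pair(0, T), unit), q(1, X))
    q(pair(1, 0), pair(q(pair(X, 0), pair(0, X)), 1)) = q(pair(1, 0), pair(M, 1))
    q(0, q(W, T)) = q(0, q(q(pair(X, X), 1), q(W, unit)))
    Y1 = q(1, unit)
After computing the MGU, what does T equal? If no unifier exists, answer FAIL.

q(q(pair(q(1, unit), q(1, unit)), 1), unit)

Decompose pair/2: pair(L, unit) = pair(pair(0, T), unit),  q(1, Y1) = q(1, X).
Decompose pair/2: L = pair(0, T),  unit = unit.
Bind L := pair(0, T); no other remaining equation mentions L.
Delete trivial equation unit = unit.
Decompose q/2: 1 = 1,  Y1 = X.
Delete trivial equation 1 = 1.
Bind Y1 := X; substituting into the one remaining equation that mentions Y1 gives: X = q(1, unit).
Decompose q/2: pair(1, 0) = pair(1, 0),  pair(q(pair(X, 0), pair(0, X)), 1) = pair(M, 1).
Delete trivial equation pair(1, 0) = pair(1, 0).
Decompose pair/2: q(pair(X, 0), pair(0, X)) = M,  1 = 1.
Bind M := q(pair(X, 0), pair(0, X)); no other remaining equation mentions M.
Delete trivial equation 1 = 1.
Decompose q/2: 0 = 0,  q(W, T) = q(q(pair(X, X), 1), q(W, unit)).
Delete trivial equation 0 = 0.
Decompose q/2: W = q(pair(X, X), 1),  T = q(W, unit).
Bind W := q(pair(X, X), 1); substituting into the one remaining equation that mentions W gives: T = q(q(pair(X, X), 1), unit).
Bind T := q(q(pair(X, X), 1), unit); no other remaining equation mentions T. Substituting into the earlier binding gives L := pair(0, q(q(pair(X, X), 1), unit)).
Bind X := q(1, unit). Substituting into the earlier bindings gives L := pair(0, q(q(pair(q(1, unit), q(1, unit)), 1), unit)), Y1 := q(1, unit), M := q(pair(q(1, unit), 0), pair(0, q(1, unit))), W := q(pair(q(1, unit), q(1, unit)), 1), T := q(q(pair(q(1, unit), q(1, unit)), 1), unit).
MGU = { L ↦ pair(0, q(q(pair(q(1, unit), q(1, unit)), 1), unit)), Y1 ↦ q(1, unit), M ↦ q(pair(q(1, unit), 0), pair(0, q(1, unit))), W ↦ q(pair(q(1, unit), q(1, unit)), 1), T ↦ q(q(pair(q(1, unit), q(1, unit)), 1), unit), X ↦ q(1, unit) }, so T ↦ q(q(pair(q(1, unit), q(1, unit)), 1), unit).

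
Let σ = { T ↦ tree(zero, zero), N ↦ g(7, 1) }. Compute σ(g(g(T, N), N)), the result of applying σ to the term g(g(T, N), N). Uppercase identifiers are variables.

g(g(tree(zero, zero), g(7, 1)), g(7, 1))

Replace each occurrence of T with tree(zero, zero).
Replace each occurrence of N with g(7, 1).
Result: g(g(tree(zero, zero), g(7, 1)), g(7, 1)).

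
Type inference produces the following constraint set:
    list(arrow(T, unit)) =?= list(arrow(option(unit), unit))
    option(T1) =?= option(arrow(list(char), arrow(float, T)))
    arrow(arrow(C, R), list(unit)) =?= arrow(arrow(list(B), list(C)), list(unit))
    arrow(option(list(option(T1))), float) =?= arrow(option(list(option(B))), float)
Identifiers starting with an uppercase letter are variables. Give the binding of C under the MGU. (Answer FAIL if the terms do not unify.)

Decompose list/1: arrow(T, unit) =?= arrow(option(unit), unit).
Decompose arrow/2: T =?= option(unit),  unit =?= unit.
Bind T := option(unit); substituting into the one remaining equation that mentions T gives: option(T1) =?= option(arrow(list(char), arrow(float, option(unit)))).
Delete trivial equation unit =?= unit.
Decompose option/1: T1 =?= arrow(list(char), arrow(float, option(unit))).
Bind T1 := arrow(list(char), arrow(float, option(unit))); substituting into the one remaining equation that mentions T1 gives: arrow(option(list(option(arrow(list(char), arrow(float, option(unit)))))), float) =?= arrow(option(list(option(B))), float).
Decompose arrow/2: arrow(C, R) =?= arrow(list(B), list(C)),  list(unit) =?= list(unit).
Decompose arrow/2: C =?= list(B),  R =?= list(C).
Bind C := list(B); substituting into the one remaining equation that mentions C gives: R =?= list(list(B)).
Bind R := list(list(B)); no other remaining equation mentions R.
Delete trivial equation list(unit) =?= list(unit).
Decompose arrow/2: option(list(option(arrow(list(char), arrow(float, option(unit)))))) =?= option(list(option(B))),  float =?= float.
Decompose option/1: list(option(arrow(list(char), arrow(float, option(unit))))) =?= list(option(B)).
Decompose list/1: option(arrow(list(char), arrow(float, option(unit)))) =?= option(B).
Decompose option/1: arrow(list(char), arrow(float, option(unit))) =?= B.
Bind B := arrow(list(char), arrow(float, option(unit))); no other remaining equation mentions B. Substituting into the earlier bindings gives C := list(arrow(list(char), arrow(float, option(unit)))), R := list(list(arrow(list(char), arrow(float, option(unit))))).
Delete trivial equation float =?= float.
MGU = { T ↦ option(unit), T1 ↦ arrow(list(char), arrow(float, option(unit))), C ↦ list(arrow(list(char), arrow(float, option(unit)))), R ↦ list(list(arrow(list(char), arrow(float, option(unit))))), B ↦ arrow(list(char), arrow(float, option(unit))) }, so C ↦ list(arrow(list(char), arrow(float, option(unit)))).

list(arrow(list(char), arrow(float, option(unit))))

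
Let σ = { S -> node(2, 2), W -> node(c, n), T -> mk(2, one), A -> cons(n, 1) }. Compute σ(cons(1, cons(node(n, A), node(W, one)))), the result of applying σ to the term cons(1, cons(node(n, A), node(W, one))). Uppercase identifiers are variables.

Replace each occurrence of W with node(c, n).
Replace each occurrence of A with cons(n, 1).
Result: cons(1, cons(node(n, cons(n, 1)), node(node(c, n), one))).

cons(1, cons(node(n, cons(n, 1)), node(node(c, n), one)))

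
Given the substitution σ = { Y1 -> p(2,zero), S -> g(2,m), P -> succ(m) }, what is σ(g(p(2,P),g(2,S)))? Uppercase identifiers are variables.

g(p(2,succ(m)),g(2,g(2,m)))

Replace each occurrence of S with g(2,m).
Replace each occurrence of P with succ(m).
Result: g(p(2,succ(m)),g(2,g(2,m))).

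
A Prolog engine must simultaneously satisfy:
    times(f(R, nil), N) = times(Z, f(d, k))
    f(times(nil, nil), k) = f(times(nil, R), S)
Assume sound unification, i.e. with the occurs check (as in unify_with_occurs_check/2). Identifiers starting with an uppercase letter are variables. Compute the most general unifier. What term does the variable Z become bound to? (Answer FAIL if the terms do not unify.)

f(nil, nil)

Decompose times/2: f(R, nil) = Z,  N = f(d, k).
Bind Z := f(R, nil); no other remaining equation mentions Z.
Bind N := f(d, k); no other remaining equation mentions N.
Decompose f/2: times(nil, nil) = times(nil, R),  k = S.
Decompose times/2: nil = nil,  nil = R.
Delete trivial equation nil = nil.
Bind R := nil; no other remaining equation mentions R. Substituting into the earlier binding gives Z := f(nil, nil).
Bind S := k.
MGU = { Z ↦ f(nil, nil), N ↦ f(d, k), R ↦ nil, S ↦ k }, so Z ↦ f(nil, nil).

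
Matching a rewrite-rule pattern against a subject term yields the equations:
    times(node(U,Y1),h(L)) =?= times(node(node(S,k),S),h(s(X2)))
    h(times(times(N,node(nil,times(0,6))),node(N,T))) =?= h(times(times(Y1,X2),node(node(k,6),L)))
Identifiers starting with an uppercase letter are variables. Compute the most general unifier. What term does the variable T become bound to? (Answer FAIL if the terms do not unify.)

s(node(nil,times(0,6)))

Decompose times/2: node(U,Y1) =?= node(node(S,k),S),  h(L) =?= h(s(X2)).
Decompose node/2: U =?= node(S,k),  Y1 =?= S.
Bind U := node(S,k); no other remaining equation mentions U.
Bind Y1 := S; substituting into the one remaining equation that mentions Y1 gives: h(times(times(N,node(nil,times(0,6))),node(N,T))) =?= h(times(times(S,X2),node(node(k,6),L))).
Decompose h/1: L =?= s(X2).
Bind L := s(X2); substituting into the remaining equation gives: h(times(times(N,node(nil,times(0,6))),node(N,T))) =?= h(times(times(S,X2),node(node(k,6),s(X2)))).
Decompose h/1: times(times(N,node(nil,times(0,6))),node(N,T)) =?= times(times(S,X2),node(node(k,6),s(X2))).
Decompose times/2: times(N,node(nil,times(0,6))) =?= times(S,X2),  node(N,T) =?= node(node(k,6),s(X2)).
Decompose times/2: N =?= S,  node(nil,times(0,6)) =?= X2.
Bind N := S; substituting into the one remaining equation that mentions N gives: node(S,T) =?= node(node(k,6),s(X2)).
Bind X2 := node(nil,times(0,6)); substituting into the remaining equation gives: node(S,T) =?= node(node(k,6),s(node(nil,times(0,6)))). Substituting into the earlier binding gives L := s(node(nil,times(0,6))).
Decompose node/2: S =?= node(k,6),  T =?= s(node(nil,times(0,6))).
Bind S := node(k,6); no other remaining equation mentions S. Substituting into the earlier bindings gives U := node(node(k,6),k), Y1 := node(k,6), N := node(k,6).
Bind T := s(node(nil,times(0,6))).
MGU = { U := node(node(k,6),k), Y1 := node(k,6), L := s(node(nil,times(0,6))), N := node(k,6), X2 := node(nil,times(0,6)), S := node(k,6), T := s(node(nil,times(0,6))) }, so T := s(node(nil,times(0,6))).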